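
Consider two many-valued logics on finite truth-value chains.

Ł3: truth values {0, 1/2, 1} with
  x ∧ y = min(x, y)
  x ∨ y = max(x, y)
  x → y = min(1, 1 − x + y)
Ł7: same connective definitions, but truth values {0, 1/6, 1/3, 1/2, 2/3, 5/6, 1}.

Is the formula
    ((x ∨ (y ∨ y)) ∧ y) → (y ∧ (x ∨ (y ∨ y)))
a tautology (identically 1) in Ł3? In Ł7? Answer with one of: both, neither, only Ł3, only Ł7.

In Ł3: every assignment gives 1 — tautology.
In Ł7: every assignment gives 1 — tautology.

both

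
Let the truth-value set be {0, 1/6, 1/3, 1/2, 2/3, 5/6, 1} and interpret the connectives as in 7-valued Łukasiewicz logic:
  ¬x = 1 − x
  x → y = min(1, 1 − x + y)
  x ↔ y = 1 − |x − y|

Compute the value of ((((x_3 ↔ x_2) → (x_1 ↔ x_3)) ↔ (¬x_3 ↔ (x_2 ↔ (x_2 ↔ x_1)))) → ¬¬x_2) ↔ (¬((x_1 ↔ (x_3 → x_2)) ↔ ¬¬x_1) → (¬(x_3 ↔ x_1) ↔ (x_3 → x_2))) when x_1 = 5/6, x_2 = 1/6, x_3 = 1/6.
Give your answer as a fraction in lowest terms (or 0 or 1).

x_3 ↔ x_2 = 1/6 ↔ 1/6 = 1
x_1 ↔ x_3 = 5/6 ↔ 1/6 = 1/3
(x_3 ↔ x_2) → (x_1 ↔ x_3) = 1 → 1/3 = 1/3
¬x_3 = ¬1/6 = 5/6
x_2 ↔ x_1 = 1/6 ↔ 5/6 = 1/3
x_2 ↔ (x_2 ↔ x_1) = 1/6 ↔ 1/3 = 5/6
¬x_3 ↔ (x_2 ↔ (x_2 ↔ x_1)) = 5/6 ↔ 5/6 = 1
((x_3 ↔ x_2) → (x_1 ↔ x_3)) ↔ (¬x_3 ↔ (x_2 ↔ (x_2 ↔ x_1))) = 1/3 ↔ 1 = 1/3
¬x_2 = ¬1/6 = 5/6
¬¬x_2 = ¬5/6 = 1/6
(((x_3 ↔ x_2) → (x_1 ↔ x_3)) ↔ (¬x_3 ↔ (x_2 ↔ (x_2 ↔ x_1)))) → ¬¬x_2 = 1/3 → 1/6 = 5/6
x_3 → x_2 = 1/6 → 1/6 = 1
x_1 ↔ (x_3 → x_2) = 5/6 ↔ 1 = 5/6
¬x_1 = ¬5/6 = 1/6
¬¬x_1 = ¬1/6 = 5/6
(x_1 ↔ (x_3 → x_2)) ↔ ¬¬x_1 = 5/6 ↔ 5/6 = 1
¬((x_1 ↔ (x_3 → x_2)) ↔ ¬¬x_1) = ¬1 = 0
x_3 ↔ x_1 = 1/6 ↔ 5/6 = 1/3
¬(x_3 ↔ x_1) = ¬1/3 = 2/3
x_3 → x_2 = 1/6 → 1/6 = 1
¬(x_3 ↔ x_1) ↔ (x_3 → x_2) = 2/3 ↔ 1 = 2/3
¬((x_1 ↔ (x_3 → x_2)) ↔ ¬¬x_1) → (¬(x_3 ↔ x_1) ↔ (x_3 → x_2)) = 0 → 2/3 = 1
((((x_3 ↔ x_2) → (x_1 ↔ x_3)) ↔ (¬x_3 ↔ (x_2 ↔ (x_2 ↔ x_1)))) → ¬¬x_2) ↔ (¬((x_1 ↔ (x_3 → x_2)) ↔ ¬¬x_1) → (¬(x_3 ↔ x_1) ↔ (x_3 → x_2))) = 5/6 ↔ 1 = 5/6

5/6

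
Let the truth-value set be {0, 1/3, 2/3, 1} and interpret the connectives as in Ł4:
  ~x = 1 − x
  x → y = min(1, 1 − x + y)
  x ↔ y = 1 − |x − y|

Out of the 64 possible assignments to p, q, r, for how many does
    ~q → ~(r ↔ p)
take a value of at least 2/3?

value 1: 36 assignments (counts)
value 2/3: 14 assignments (counts)
value 1/3: 10 assignments
value 0: 4 assignments
So 50 of the 64 assignments meet the threshold.

50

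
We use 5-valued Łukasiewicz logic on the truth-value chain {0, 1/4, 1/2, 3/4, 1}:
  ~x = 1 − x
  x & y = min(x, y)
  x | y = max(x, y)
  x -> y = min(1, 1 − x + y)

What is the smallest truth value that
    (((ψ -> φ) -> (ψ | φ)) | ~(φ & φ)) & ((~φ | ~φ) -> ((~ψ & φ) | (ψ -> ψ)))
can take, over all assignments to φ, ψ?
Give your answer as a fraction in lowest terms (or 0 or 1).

1/2

Take φ = 1/2, ψ = 0:
ψ -> φ = 0 -> 1/2 = 1
ψ | φ = 0 | 1/2 = 1/2
(ψ -> φ) -> (ψ | φ) = 1 -> 1/2 = 1/2
φ & φ = 1/2 & 1/2 = 1/2
~(φ & φ) = ~1/2 = 1/2
((ψ -> φ) -> (ψ | φ)) | ~(φ & φ) = 1/2 | 1/2 = 1/2
~φ = ~1/2 = 1/2
~φ = ~1/2 = 1/2
~φ | ~φ = 1/2 | 1/2 = 1/2
~ψ = ~0 = 1
~ψ & φ = 1 & 1/2 = 1/2
ψ -> ψ = 0 -> 0 = 1
(~ψ & φ) | (ψ -> ψ) = 1/2 | 1 = 1
(~φ | ~φ) -> ((~ψ & φ) | (ψ -> ψ)) = 1/2 -> 1 = 1
(((ψ -> φ) -> (ψ | φ)) | ~(φ & φ)) & ((~φ | ~φ) -> ((~ψ & φ) | (ψ -> ψ))) = 1/2 & 1 = 1/2
No assignment yields a value below 1/2, so this is the minimum.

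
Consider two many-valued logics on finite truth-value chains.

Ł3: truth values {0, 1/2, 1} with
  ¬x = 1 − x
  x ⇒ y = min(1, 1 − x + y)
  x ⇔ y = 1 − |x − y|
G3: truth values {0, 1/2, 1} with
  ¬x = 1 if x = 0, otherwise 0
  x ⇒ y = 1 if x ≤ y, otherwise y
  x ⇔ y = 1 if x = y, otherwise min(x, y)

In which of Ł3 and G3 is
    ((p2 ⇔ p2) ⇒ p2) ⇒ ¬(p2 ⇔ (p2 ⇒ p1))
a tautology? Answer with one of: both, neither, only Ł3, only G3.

neither

In Ł3: at p1 = 0, p2 = 1/2 the value is 1/2 — not a tautology.
In G3: at p1 = 1/2, p2 = 1/2 the value is 0 — not a tautology.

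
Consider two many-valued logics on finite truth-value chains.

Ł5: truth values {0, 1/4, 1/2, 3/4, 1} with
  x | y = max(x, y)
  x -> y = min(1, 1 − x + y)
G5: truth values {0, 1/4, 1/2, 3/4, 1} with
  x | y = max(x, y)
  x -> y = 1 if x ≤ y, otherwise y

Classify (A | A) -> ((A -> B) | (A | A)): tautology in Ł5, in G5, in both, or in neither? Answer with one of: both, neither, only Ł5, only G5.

In Ł5: every assignment gives 1 — tautology.
In G5: every assignment gives 1 — tautology.

both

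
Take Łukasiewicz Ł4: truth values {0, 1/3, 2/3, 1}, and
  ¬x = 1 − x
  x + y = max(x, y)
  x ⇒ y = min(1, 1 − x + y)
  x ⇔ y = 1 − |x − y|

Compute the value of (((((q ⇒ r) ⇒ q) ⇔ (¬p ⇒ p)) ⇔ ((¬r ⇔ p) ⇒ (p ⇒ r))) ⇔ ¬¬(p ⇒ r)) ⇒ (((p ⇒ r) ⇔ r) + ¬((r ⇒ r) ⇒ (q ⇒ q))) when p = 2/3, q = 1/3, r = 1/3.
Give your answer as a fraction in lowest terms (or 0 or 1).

2/3

q ⇒ r = 1/3 ⇒ 1/3 = 1
(q ⇒ r) ⇒ q = 1 ⇒ 1/3 = 1/3
¬p = ¬2/3 = 1/3
¬p ⇒ p = 1/3 ⇒ 2/3 = 1
((q ⇒ r) ⇒ q) ⇔ (¬p ⇒ p) = 1/3 ⇔ 1 = 1/3
¬r = ¬1/3 = 2/3
¬r ⇔ p = 2/3 ⇔ 2/3 = 1
p ⇒ r = 2/3 ⇒ 1/3 = 2/3
(¬r ⇔ p) ⇒ (p ⇒ r) = 1 ⇒ 2/3 = 2/3
(((q ⇒ r) ⇒ q) ⇔ (¬p ⇒ p)) ⇔ ((¬r ⇔ p) ⇒ (p ⇒ r)) = 1/3 ⇔ 2/3 = 2/3
p ⇒ r = 2/3 ⇒ 1/3 = 2/3
¬(p ⇒ r) = ¬2/3 = 1/3
¬¬(p ⇒ r) = ¬1/3 = 2/3
((((q ⇒ r) ⇒ q) ⇔ (¬p ⇒ p)) ⇔ ((¬r ⇔ p) ⇒ (p ⇒ r))) ⇔ ¬¬(p ⇒ r) = 2/3 ⇔ 2/3 = 1
p ⇒ r = 2/3 ⇒ 1/3 = 2/3
(p ⇒ r) ⇔ r = 2/3 ⇔ 1/3 = 2/3
r ⇒ r = 1/3 ⇒ 1/3 = 1
q ⇒ q = 1/3 ⇒ 1/3 = 1
(r ⇒ r) ⇒ (q ⇒ q) = 1 ⇒ 1 = 1
¬((r ⇒ r) ⇒ (q ⇒ q)) = ¬1 = 0
((p ⇒ r) ⇔ r) + ¬((r ⇒ r) ⇒ (q ⇒ q)) = 2/3 + 0 = 2/3
(((((q ⇒ r) ⇒ q) ⇔ (¬p ⇒ p)) ⇔ ((¬r ⇔ p) ⇒ (p ⇒ r))) ⇔ ¬¬(p ⇒ r)) ⇒ (((p ⇒ r) ⇔ r) + ¬((r ⇒ r) ⇒ (q ⇒ q))) = 1 ⇒ 2/3 = 2/3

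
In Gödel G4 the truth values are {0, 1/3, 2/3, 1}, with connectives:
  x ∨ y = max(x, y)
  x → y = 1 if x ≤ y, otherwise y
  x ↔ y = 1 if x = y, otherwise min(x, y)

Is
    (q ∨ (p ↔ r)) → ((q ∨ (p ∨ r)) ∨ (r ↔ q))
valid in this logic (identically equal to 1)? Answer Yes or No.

No

Counterexample: take p = 0, q = 1/3, r = 0.
p ↔ r = 0 ↔ 0 = 1
q ∨ (p ↔ r) = 1/3 ∨ 1 = 1
p ∨ r = 0 ∨ 0 = 0
q ∨ (p ∨ r) = 1/3 ∨ 0 = 1/3
r ↔ q = 0 ↔ 1/3 = 0
(q ∨ (p ∨ r)) ∨ (r ↔ q) = 1/3 ∨ 0 = 1/3
(q ∨ (p ↔ r)) → ((q ∨ (p ∨ r)) ∨ (r ↔ q)) = 1 → 1/3 = 1/3
This gives 1/3 ≠ 1.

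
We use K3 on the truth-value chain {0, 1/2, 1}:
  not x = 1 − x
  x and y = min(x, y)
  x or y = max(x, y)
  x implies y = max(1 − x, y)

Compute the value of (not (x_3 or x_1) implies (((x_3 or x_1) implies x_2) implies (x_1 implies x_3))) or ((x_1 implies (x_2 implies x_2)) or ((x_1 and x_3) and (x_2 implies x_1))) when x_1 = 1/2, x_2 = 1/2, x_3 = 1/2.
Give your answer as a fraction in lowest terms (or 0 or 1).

x_3 or x_1 = 1/2 or 1/2 = 1/2
not (x_3 or x_1) = not 1/2 = 1/2
x_3 or x_1 = 1/2 or 1/2 = 1/2
(x_3 or x_1) implies x_2 = 1/2 implies 1/2 = 1/2
x_1 implies x_3 = 1/2 implies 1/2 = 1/2
((x_3 or x_1) implies x_2) implies (x_1 implies x_3) = 1/2 implies 1/2 = 1/2
not (x_3 or x_1) implies (((x_3 or x_1) implies x_2) implies (x_1 implies x_3)) = 1/2 implies 1/2 = 1/2
x_2 implies x_2 = 1/2 implies 1/2 = 1/2
x_1 implies (x_2 implies x_2) = 1/2 implies 1/2 = 1/2
x_1 and x_3 = 1/2 and 1/2 = 1/2
x_2 implies x_1 = 1/2 implies 1/2 = 1/2
(x_1 and x_3) and (x_2 implies x_1) = 1/2 and 1/2 = 1/2
(x_1 implies (x_2 implies x_2)) or ((x_1 and x_3) and (x_2 implies x_1)) = 1/2 or 1/2 = 1/2
(not (x_3 or x_1) implies (((x_3 or x_1) implies x_2) implies (x_1 implies x_3))) or ((x_1 implies (x_2 implies x_2)) or ((x_1 and x_3) and (x_2 implies x_1))) = 1/2 or 1/2 = 1/2

1/2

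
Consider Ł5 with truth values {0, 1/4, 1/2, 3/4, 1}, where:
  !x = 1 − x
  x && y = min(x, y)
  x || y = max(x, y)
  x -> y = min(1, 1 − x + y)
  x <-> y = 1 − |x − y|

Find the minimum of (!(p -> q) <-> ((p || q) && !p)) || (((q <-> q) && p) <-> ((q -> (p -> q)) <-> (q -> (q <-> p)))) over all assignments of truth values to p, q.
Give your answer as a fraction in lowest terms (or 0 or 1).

1/2

Take p = 0, q = 1/2:
p -> q = 0 -> 1/2 = 1
!(p -> q) = !1 = 0
p || q = 0 || 1/2 = 1/2
!p = !0 = 1
(p || q) && !p = 1/2 && 1 = 1/2
!(p -> q) <-> ((p || q) && !p) = 0 <-> 1/2 = 1/2
q <-> q = 1/2 <-> 1/2 = 1
(q <-> q) && p = 1 && 0 = 0
p -> q = 0 -> 1/2 = 1
q -> (p -> q) = 1/2 -> 1 = 1
q <-> p = 1/2 <-> 0 = 1/2
q -> (q <-> p) = 1/2 -> 1/2 = 1
(q -> (p -> q)) <-> (q -> (q <-> p)) = 1 <-> 1 = 1
((q <-> q) && p) <-> ((q -> (p -> q)) <-> (q -> (q <-> p))) = 0 <-> 1 = 0
(!(p -> q) <-> ((p || q) && !p)) || (((q <-> q) && p) <-> ((q -> (p -> q)) <-> (q -> (q <-> p)))) = 1/2 || 0 = 1/2
No assignment yields a value below 1/2, so this is the minimum.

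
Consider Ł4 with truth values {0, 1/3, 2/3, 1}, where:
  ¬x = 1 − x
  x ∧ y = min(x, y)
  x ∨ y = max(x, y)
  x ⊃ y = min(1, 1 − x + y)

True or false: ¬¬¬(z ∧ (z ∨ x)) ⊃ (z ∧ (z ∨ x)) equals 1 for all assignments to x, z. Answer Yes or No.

No

Counterexample: take x = 0, z = 0.
z ∨ x = 0 ∨ 0 = 0
z ∧ (z ∨ x) = 0 ∧ 0 = 0
¬(z ∧ (z ∨ x)) = ¬0 = 1
¬¬(z ∧ (z ∨ x)) = ¬1 = 0
¬¬¬(z ∧ (z ∨ x)) = ¬0 = 1
z ∨ x = 0 ∨ 0 = 0
z ∧ (z ∨ x) = 0 ∧ 0 = 0
¬¬¬(z ∧ (z ∨ x)) ⊃ (z ∧ (z ∨ x)) = 1 ⊃ 0 = 0
This gives 0 ≠ 1.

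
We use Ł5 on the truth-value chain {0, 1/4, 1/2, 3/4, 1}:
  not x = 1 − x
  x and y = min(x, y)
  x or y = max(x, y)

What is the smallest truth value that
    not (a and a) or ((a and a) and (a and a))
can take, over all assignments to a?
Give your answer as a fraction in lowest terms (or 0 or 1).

1/2

Take a = 1/2:
a and a = 1/2 and 1/2 = 1/2
not (a and a) = not 1/2 = 1/2
a and a = 1/2 and 1/2 = 1/2
a and a = 1/2 and 1/2 = 1/2
(a and a) and (a and a) = 1/2 and 1/2 = 1/2
not (a and a) or ((a and a) and (a and a)) = 1/2 or 1/2 = 1/2
No assignment yields a value below 1/2, so this is the minimum.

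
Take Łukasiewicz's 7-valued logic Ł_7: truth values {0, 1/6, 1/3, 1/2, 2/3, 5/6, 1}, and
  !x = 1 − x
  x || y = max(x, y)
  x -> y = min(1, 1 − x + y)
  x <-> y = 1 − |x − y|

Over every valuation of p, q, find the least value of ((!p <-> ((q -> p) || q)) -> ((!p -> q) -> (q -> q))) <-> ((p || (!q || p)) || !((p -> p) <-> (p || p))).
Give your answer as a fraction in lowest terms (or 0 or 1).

Take p = 1/2, q = 1/2:
!p = !1/2 = 1/2
q -> p = 1/2 -> 1/2 = 1
(q -> p) || q = 1 || 1/2 = 1
!p <-> ((q -> p) || q) = 1/2 <-> 1 = 1/2
!p = !1/2 = 1/2
!p -> q = 1/2 -> 1/2 = 1
q -> q = 1/2 -> 1/2 = 1
(!p -> q) -> (q -> q) = 1 -> 1 = 1
(!p <-> ((q -> p) || q)) -> ((!p -> q) -> (q -> q)) = 1/2 -> 1 = 1
!q = !1/2 = 1/2
!q || p = 1/2 || 1/2 = 1/2
p || (!q || p) = 1/2 || 1/2 = 1/2
p -> p = 1/2 -> 1/2 = 1
p || p = 1/2 || 1/2 = 1/2
(p -> p) <-> (p || p) = 1 <-> 1/2 = 1/2
!((p -> p) <-> (p || p)) = !1/2 = 1/2
(p || (!q || p)) || !((p -> p) <-> (p || p)) = 1/2 || 1/2 = 1/2
((!p <-> ((q -> p) || q)) -> ((!p -> q) -> (q -> q))) <-> ((p || (!q || p)) || !((p -> p) <-> (p || p))) = 1 <-> 1/2 = 1/2
No assignment yields a value below 1/2, so this is the minimum.

1/2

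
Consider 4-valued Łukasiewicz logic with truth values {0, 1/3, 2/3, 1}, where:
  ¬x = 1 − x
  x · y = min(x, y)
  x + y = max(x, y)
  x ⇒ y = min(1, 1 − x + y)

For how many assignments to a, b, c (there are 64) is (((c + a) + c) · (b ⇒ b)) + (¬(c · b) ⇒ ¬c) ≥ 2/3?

value 1: 55 assignments (counts)
value 2/3: 9 assignments (counts)
So 64 of the 64 assignments meet the threshold.

64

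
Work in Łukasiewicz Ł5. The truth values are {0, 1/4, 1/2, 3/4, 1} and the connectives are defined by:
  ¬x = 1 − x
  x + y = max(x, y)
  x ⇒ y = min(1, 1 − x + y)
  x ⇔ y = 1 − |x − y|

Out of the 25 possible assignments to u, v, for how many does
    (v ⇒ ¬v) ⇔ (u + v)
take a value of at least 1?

value 1: 3 assignments (counts)
value 3/4: 7 assignments
value 1/2: 6 assignments
value 1/4: 3 assignments
value 0: 6 assignments
So 3 of the 25 assignments meet the threshold.

3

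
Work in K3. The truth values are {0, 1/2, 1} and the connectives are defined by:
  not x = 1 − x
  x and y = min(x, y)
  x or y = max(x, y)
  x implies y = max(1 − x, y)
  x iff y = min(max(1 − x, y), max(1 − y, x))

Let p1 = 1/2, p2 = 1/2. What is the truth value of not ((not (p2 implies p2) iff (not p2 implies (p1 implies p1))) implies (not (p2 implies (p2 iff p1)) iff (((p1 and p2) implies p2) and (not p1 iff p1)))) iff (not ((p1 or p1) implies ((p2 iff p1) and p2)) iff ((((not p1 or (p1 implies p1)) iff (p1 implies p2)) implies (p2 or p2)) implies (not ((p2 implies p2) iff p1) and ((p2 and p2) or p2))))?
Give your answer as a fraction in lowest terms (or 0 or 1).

1/2

p2 implies p2 = 1/2 implies 1/2 = 1/2
not (p2 implies p2) = not 1/2 = 1/2
not p2 = not 1/2 = 1/2
p1 implies p1 = 1/2 implies 1/2 = 1/2
not p2 implies (p1 implies p1) = 1/2 implies 1/2 = 1/2
not (p2 implies p2) iff (not p2 implies (p1 implies p1)) = 1/2 iff 1/2 = 1/2
p2 iff p1 = 1/2 iff 1/2 = 1/2
p2 implies (p2 iff p1) = 1/2 implies 1/2 = 1/2
not (p2 implies (p2 iff p1)) = not 1/2 = 1/2
p1 and p2 = 1/2 and 1/2 = 1/2
(p1 and p2) implies p2 = 1/2 implies 1/2 = 1/2
not p1 = not 1/2 = 1/2
not p1 iff p1 = 1/2 iff 1/2 = 1/2
((p1 and p2) implies p2) and (not p1 iff p1) = 1/2 and 1/2 = 1/2
not (p2 implies (p2 iff p1)) iff (((p1 and p2) implies p2) and (not p1 iff p1)) = 1/2 iff 1/2 = 1/2
(not (p2 implies p2) iff (not p2 implies (p1 implies p1))) implies (not (p2 implies (p2 iff p1)) iff (((p1 and p2) implies p2) and (not p1 iff p1))) = 1/2 implies 1/2 = 1/2
not ((not (p2 implies p2) iff (not p2 implies (p1 implies p1))) implies (not (p2 implies (p2 iff p1)) iff (((p1 and p2) implies p2) and (not p1 iff p1)))) = not 1/2 = 1/2
p1 or p1 = 1/2 or 1/2 = 1/2
p2 iff p1 = 1/2 iff 1/2 = 1/2
(p2 iff p1) and p2 = 1/2 and 1/2 = 1/2
(p1 or p1) implies ((p2 iff p1) and p2) = 1/2 implies 1/2 = 1/2
not ((p1 or p1) implies ((p2 iff p1) and p2)) = not 1/2 = 1/2
not p1 = not 1/2 = 1/2
p1 implies p1 = 1/2 implies 1/2 = 1/2
not p1 or (p1 implies p1) = 1/2 or 1/2 = 1/2
p1 implies p2 = 1/2 implies 1/2 = 1/2
(not p1 or (p1 implies p1)) iff (p1 implies p2) = 1/2 iff 1/2 = 1/2
p2 or p2 = 1/2 or 1/2 = 1/2
((not p1 or (p1 implies p1)) iff (p1 implies p2)) implies (p2 or p2) = 1/2 implies 1/2 = 1/2
p2 implies p2 = 1/2 implies 1/2 = 1/2
(p2 implies p2) iff p1 = 1/2 iff 1/2 = 1/2
not ((p2 implies p2) iff p1) = not 1/2 = 1/2
p2 and p2 = 1/2 and 1/2 = 1/2
(p2 and p2) or p2 = 1/2 or 1/2 = 1/2
not ((p2 implies p2) iff p1) and ((p2 and p2) or p2) = 1/2 and 1/2 = 1/2
(((not p1 or (p1 implies p1)) iff (p1 implies p2)) implies (p2 or p2)) implies (not ((p2 implies p2) iff p1) and ((p2 and p2) or p2)) = 1/2 implies 1/2 = 1/2
not ((p1 or p1) implies ((p2 iff p1) and p2)) iff ((((not p1 or (p1 implies p1)) iff (p1 implies p2)) implies (p2 or p2)) implies (not ((p2 implies p2) iff p1) and ((p2 and p2) or p2))) = 1/2 iff 1/2 = 1/2
not ((not (p2 implies p2) iff (not p2 implies (p1 implies p1))) implies (not (p2 implies (p2 iff p1)) iff (((p1 and p2) implies p2) and (not p1 iff p1)))) iff (not ((p1 or p1) implies ((p2 iff p1) and p2)) iff ((((not p1 or (p1 implies p1)) iff (p1 implies p2)) implies (p2 or p2)) implies (not ((p2 implies p2) iff p1) and ((p2 and p2) or p2)))) = 1/2 iff 1/2 = 1/2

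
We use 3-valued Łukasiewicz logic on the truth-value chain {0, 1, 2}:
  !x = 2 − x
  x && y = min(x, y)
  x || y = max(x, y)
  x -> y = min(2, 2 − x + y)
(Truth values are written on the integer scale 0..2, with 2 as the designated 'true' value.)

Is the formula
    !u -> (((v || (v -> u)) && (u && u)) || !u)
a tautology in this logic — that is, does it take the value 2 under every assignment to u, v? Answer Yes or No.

Yes

u = 0, v = 0 ↦ 2
u = 0, v = 1 ↦ 2
u = 0, v = 2 ↦ 2
u = 1, v = 0 ↦ 2
u = 1, v = 1 ↦ 2
u = 1, v = 2 ↦ 2
u = 2, v = 0 ↦ 2
u = 2, v = 1 ↦ 2
u = 2, v = 2 ↦ 2
Every assignment gives a value ≥ 2.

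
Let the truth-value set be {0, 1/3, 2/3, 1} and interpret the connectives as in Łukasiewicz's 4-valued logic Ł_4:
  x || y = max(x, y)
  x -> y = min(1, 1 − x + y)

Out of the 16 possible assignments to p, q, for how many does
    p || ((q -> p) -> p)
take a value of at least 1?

p = 0, q = 0 ↦ 0  <
p = 0, q = 1/3 ↦ 1/3  <
p = 0, q = 2/3 ↦ 2/3  <
p = 0, q = 1 ↦ 1  ≥
p = 1/3, q = 0 ↦ 1/3  <
p = 1/3, q = 1/3 ↦ 1/3  <
p = 1/3, q = 2/3 ↦ 2/3  <
p = 1/3, q = 1 ↦ 1  ≥
p = 2/3, q = 0 ↦ 2/3  <
p = 2/3, q = 1/3 ↦ 2/3  <
p = 2/3, q = 2/3 ↦ 2/3  <
p = 2/3, q = 1 ↦ 1  ≥
p = 1, q = 0 ↦ 1  ≥
p = 1, q = 1/3 ↦ 1  ≥
p = 1, q = 2/3 ↦ 1  ≥
p = 1, q = 1 ↦ 1  ≥
So 7 of the 16 assignments meet the threshold.

7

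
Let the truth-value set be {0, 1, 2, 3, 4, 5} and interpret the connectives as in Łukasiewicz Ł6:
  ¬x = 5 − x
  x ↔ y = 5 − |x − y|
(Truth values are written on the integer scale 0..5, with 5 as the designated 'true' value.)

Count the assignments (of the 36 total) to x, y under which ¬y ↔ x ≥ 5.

6

value 5: 6 assignments (counts)
value 4: 10 assignments
value 3: 8 assignments
value 2: 6 assignments
value 1: 4 assignments
value 0: 2 assignments
So 6 of the 36 assignments meet the threshold.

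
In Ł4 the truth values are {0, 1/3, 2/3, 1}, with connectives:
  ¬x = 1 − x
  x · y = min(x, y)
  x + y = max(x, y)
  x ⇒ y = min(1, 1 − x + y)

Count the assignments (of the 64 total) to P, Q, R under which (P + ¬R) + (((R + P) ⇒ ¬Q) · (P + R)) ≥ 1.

31

value 1: 31 assignments (counts)
value 2/3: 27 assignments
value 1/3: 5 assignments
value 0: 1 assignment
So 31 of the 64 assignments meet the threshold.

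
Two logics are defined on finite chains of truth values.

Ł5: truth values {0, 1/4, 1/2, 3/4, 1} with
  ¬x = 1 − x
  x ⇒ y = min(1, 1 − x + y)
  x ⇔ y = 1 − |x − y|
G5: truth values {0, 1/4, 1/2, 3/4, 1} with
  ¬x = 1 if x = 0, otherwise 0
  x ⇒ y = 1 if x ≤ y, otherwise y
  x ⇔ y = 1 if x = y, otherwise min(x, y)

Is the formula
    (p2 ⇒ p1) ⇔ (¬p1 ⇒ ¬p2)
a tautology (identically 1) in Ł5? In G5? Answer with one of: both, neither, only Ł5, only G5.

In Ł5: every assignment gives 1 — tautology.
In G5: at p1 = 1/4, p2 = 1/2 the value is 1/4 — not a tautology.

only Ł5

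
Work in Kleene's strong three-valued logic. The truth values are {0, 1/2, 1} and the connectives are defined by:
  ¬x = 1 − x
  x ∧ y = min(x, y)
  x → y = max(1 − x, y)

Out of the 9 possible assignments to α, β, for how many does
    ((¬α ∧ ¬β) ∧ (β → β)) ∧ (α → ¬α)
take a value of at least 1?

1

α = 0, β = 0 ↦ 1  ≥
α = 0, β = 1/2 ↦ 1/2  <
α = 0, β = 1 ↦ 0  <
α = 1/2, β = 0 ↦ 1/2  <
α = 1/2, β = 1/2 ↦ 1/2  <
α = 1/2, β = 1 ↦ 0  <
α = 1, β = 0 ↦ 0  <
α = 1, β = 1/2 ↦ 0  <
α = 1, β = 1 ↦ 0  <
So 1 of the 9 assignments meets the threshold.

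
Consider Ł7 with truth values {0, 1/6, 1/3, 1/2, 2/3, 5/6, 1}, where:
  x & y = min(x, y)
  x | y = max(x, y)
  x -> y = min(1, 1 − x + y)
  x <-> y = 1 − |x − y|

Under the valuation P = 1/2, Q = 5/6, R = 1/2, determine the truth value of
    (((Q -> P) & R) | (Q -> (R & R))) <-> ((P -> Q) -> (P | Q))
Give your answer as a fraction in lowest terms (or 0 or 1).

Q -> P = 5/6 -> 1/2 = 2/3
(Q -> P) & R = 2/3 & 1/2 = 1/2
R & R = 1/2 & 1/2 = 1/2
Q -> (R & R) = 5/6 -> 1/2 = 2/3
((Q -> P) & R) | (Q -> (R & R)) = 1/2 | 2/3 = 2/3
P -> Q = 1/2 -> 5/6 = 1
P | Q = 1/2 | 5/6 = 5/6
(P -> Q) -> (P | Q) = 1 -> 5/6 = 5/6
(((Q -> P) & R) | (Q -> (R & R))) <-> ((P -> Q) -> (P | Q)) = 2/3 <-> 5/6 = 5/6

5/6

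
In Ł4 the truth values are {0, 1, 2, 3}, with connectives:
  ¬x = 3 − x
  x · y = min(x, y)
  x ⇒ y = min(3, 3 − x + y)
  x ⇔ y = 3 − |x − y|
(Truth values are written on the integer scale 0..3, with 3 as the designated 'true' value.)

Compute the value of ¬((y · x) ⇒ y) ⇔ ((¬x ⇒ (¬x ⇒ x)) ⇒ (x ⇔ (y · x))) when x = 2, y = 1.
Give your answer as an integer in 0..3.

y · x = 1 · 2 = 1
(y · x) ⇒ y = 1 ⇒ 1 = 3
¬((y · x) ⇒ y) = ¬3 = 0
¬x = ¬2 = 1
¬x = ¬2 = 1
¬x ⇒ x = 1 ⇒ 2 = 3
¬x ⇒ (¬x ⇒ x) = 1 ⇒ 3 = 3
y · x = 1 · 2 = 1
x ⇔ (y · x) = 2 ⇔ 1 = 2
(¬x ⇒ (¬x ⇒ x)) ⇒ (x ⇔ (y · x)) = 3 ⇒ 2 = 2
¬((y · x) ⇒ y) ⇔ ((¬x ⇒ (¬x ⇒ x)) ⇒ (x ⇔ (y · x))) = 0 ⇔ 2 = 1

1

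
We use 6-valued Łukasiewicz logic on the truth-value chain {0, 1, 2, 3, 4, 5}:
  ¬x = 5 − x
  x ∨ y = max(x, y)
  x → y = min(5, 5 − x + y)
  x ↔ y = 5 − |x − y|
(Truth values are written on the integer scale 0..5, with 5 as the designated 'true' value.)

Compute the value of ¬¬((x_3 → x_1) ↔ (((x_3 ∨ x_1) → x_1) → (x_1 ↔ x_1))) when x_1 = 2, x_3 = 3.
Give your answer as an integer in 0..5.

4

x_3 → x_1 = 3 → 2 = 4
x_3 ∨ x_1 = 3 ∨ 2 = 3
(x_3 ∨ x_1) → x_1 = 3 → 2 = 4
x_1 ↔ x_1 = 2 ↔ 2 = 5
((x_3 ∨ x_1) → x_1) → (x_1 ↔ x_1) = 4 → 5 = 5
(x_3 → x_1) ↔ (((x_3 ∨ x_1) → x_1) → (x_1 ↔ x_1)) = 4 ↔ 5 = 4
¬((x_3 → x_1) ↔ (((x_3 ∨ x_1) → x_1) → (x_1 ↔ x_1))) = ¬4 = 1
¬¬((x_3 → x_1) ↔ (((x_3 ∨ x_1) → x_1) → (x_1 ↔ x_1))) = ¬1 = 4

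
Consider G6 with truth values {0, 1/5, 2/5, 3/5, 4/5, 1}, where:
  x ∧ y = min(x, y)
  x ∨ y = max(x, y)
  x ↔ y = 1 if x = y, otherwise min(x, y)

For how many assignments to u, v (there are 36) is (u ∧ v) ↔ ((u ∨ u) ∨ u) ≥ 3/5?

value 1: 21 assignments (counts)
value 4/5: 1 assignment (counts)
value 3/5: 2 assignments (counts)
value 2/5: 3 assignments
value 1/5: 4 assignments
value 0: 5 assignments
So 24 of the 36 assignments meet the threshold.

24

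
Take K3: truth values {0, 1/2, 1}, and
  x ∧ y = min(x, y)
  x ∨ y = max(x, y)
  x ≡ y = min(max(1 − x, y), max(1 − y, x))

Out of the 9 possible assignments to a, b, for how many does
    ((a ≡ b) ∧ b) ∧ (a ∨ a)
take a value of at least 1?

a = 0, b = 0 ↦ 0  <
a = 0, b = 1/2 ↦ 0  <
a = 0, b = 1 ↦ 0  <
a = 1/2, b = 0 ↦ 0  <
a = 1/2, b = 1/2 ↦ 1/2  <
a = 1/2, b = 1 ↦ 1/2  <
a = 1, b = 0 ↦ 0  <
a = 1, b = 1/2 ↦ 1/2  <
a = 1, b = 1 ↦ 1  ≥
So 1 of the 9 assignments meets the threshold.

1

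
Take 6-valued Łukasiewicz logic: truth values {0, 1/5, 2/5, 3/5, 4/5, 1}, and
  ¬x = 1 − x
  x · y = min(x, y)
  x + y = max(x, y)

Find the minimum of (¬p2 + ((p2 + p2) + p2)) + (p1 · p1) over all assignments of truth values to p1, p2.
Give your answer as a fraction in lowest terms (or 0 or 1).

Take p1 = 0, p2 = 2/5:
¬p2 = ¬2/5 = 3/5
p2 + p2 = 2/5 + 2/5 = 2/5
(p2 + p2) + p2 = 2/5 + 2/5 = 2/5
¬p2 + ((p2 + p2) + p2) = 3/5 + 2/5 = 3/5
p1 · p1 = 0 · 0 = 0
(¬p2 + ((p2 + p2) + p2)) + (p1 · p1) = 3/5 + 0 = 3/5
No assignment yields a value below 3/5, so this is the minimum.

3/5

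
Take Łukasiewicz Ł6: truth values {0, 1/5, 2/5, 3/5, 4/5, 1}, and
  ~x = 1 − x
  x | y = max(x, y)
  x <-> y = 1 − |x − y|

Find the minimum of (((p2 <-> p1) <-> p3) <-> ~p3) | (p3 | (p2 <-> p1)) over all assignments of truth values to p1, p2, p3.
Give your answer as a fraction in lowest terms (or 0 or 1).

Take p1 = 0, p2 = 2/5, p3 = 0:
p2 <-> p1 = 2/5 <-> 0 = 3/5
(p2 <-> p1) <-> p3 = 3/5 <-> 0 = 2/5
~p3 = ~0 = 1
((p2 <-> p1) <-> p3) <-> ~p3 = 2/5 <-> 1 = 2/5
p2 <-> p1 = 2/5 <-> 0 = 3/5
p3 | (p2 <-> p1) = 0 | 3/5 = 3/5
(((p2 <-> p1) <-> p3) <-> ~p3) | (p3 | (p2 <-> p1)) = 2/5 | 3/5 = 3/5
No assignment yields a value below 3/5, so this is the minimum.

3/5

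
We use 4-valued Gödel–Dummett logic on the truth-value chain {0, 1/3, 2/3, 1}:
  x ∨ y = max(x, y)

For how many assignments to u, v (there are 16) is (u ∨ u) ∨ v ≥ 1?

u = 0, v = 0 ↦ 0  <
u = 0, v = 1/3 ↦ 1/3  <
u = 0, v = 2/3 ↦ 2/3  <
u = 0, v = 1 ↦ 1  ≥
u = 1/3, v = 0 ↦ 1/3  <
u = 1/3, v = 1/3 ↦ 1/3  <
u = 1/3, v = 2/3 ↦ 2/3  <
u = 1/3, v = 1 ↦ 1  ≥
u = 2/3, v = 0 ↦ 2/3  <
u = 2/3, v = 1/3 ↦ 2/3  <
u = 2/3, v = 2/3 ↦ 2/3  <
u = 2/3, v = 1 ↦ 1  ≥
u = 1, v = 0 ↦ 1  ≥
u = 1, v = 1/3 ↦ 1  ≥
u = 1, v = 2/3 ↦ 1  ≥
u = 1, v = 1 ↦ 1  ≥
So 7 of the 16 assignments meet the threshold.

7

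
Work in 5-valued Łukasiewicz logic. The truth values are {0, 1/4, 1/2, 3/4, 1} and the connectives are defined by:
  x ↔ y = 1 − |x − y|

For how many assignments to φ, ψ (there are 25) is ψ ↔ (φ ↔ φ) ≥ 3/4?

10

value 1: 5 assignments (counts)
value 3/4: 5 assignments (counts)
value 1/2: 5 assignments
value 1/4: 5 assignments
value 0: 5 assignments
So 10 of the 25 assignments meet the threshold.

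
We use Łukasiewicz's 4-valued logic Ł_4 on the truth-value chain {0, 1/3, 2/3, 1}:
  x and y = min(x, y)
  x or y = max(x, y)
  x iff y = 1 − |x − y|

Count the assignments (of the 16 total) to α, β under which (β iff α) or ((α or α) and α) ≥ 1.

7

α = 0, β = 0 ↦ 1  ≥
α = 0, β = 1/3 ↦ 2/3  <
α = 0, β = 2/3 ↦ 1/3  <
α = 0, β = 1 ↦ 0  <
α = 1/3, β = 0 ↦ 2/3  <
α = 1/3, β = 1/3 ↦ 1  ≥
α = 1/3, β = 2/3 ↦ 2/3  <
α = 1/3, β = 1 ↦ 1/3  <
α = 2/3, β = 0 ↦ 2/3  <
α = 2/3, β = 1/3 ↦ 2/3  <
α = 2/3, β = 2/3 ↦ 1  ≥
α = 2/3, β = 1 ↦ 2/3  <
α = 1, β = 0 ↦ 1  ≥
α = 1, β = 1/3 ↦ 1  ≥
α = 1, β = 2/3 ↦ 1  ≥
α = 1, β = 1 ↦ 1  ≥
So 7 of the 16 assignments meet the threshold.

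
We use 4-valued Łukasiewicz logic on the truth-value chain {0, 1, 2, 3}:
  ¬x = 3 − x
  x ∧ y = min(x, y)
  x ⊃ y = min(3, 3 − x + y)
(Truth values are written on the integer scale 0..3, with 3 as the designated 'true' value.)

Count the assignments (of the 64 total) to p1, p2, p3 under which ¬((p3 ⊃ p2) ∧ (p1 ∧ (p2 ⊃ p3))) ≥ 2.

44

value 3: 22 assignments (counts)
value 2: 22 assignments (counts)
value 1: 16 assignments
value 0: 4 assignments
So 44 of the 64 assignments meet the threshold.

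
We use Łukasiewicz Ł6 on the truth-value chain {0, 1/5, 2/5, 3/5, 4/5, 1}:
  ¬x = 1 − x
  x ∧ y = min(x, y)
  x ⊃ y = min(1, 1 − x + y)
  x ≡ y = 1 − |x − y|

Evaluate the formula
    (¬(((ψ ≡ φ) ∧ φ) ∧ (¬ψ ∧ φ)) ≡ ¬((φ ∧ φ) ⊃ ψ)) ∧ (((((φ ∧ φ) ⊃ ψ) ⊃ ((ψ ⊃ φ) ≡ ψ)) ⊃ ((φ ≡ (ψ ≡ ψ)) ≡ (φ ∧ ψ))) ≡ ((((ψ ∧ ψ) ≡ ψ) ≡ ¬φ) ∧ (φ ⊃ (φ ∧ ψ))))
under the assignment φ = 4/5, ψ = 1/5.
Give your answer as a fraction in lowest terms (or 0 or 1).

ψ ≡ φ = 1/5 ≡ 4/5 = 2/5
(ψ ≡ φ) ∧ φ = 2/5 ∧ 4/5 = 2/5
¬ψ = ¬1/5 = 4/5
¬ψ ∧ φ = 4/5 ∧ 4/5 = 4/5
((ψ ≡ φ) ∧ φ) ∧ (¬ψ ∧ φ) = 2/5 ∧ 4/5 = 2/5
¬(((ψ ≡ φ) ∧ φ) ∧ (¬ψ ∧ φ)) = ¬2/5 = 3/5
φ ∧ φ = 4/5 ∧ 4/5 = 4/5
(φ ∧ φ) ⊃ ψ = 4/5 ⊃ 1/5 = 2/5
¬((φ ∧ φ) ⊃ ψ) = ¬2/5 = 3/5
¬(((ψ ≡ φ) ∧ φ) ∧ (¬ψ ∧ φ)) ≡ ¬((φ ∧ φ) ⊃ ψ) = 3/5 ≡ 3/5 = 1
φ ∧ φ = 4/5 ∧ 4/5 = 4/5
(φ ∧ φ) ⊃ ψ = 4/5 ⊃ 1/5 = 2/5
ψ ⊃ φ = 1/5 ⊃ 4/5 = 1
(ψ ⊃ φ) ≡ ψ = 1 ≡ 1/5 = 1/5
((φ ∧ φ) ⊃ ψ) ⊃ ((ψ ⊃ φ) ≡ ψ) = 2/5 ⊃ 1/5 = 4/5
ψ ≡ ψ = 1/5 ≡ 1/5 = 1
φ ≡ (ψ ≡ ψ) = 4/5 ≡ 1 = 4/5
φ ∧ ψ = 4/5 ∧ 1/5 = 1/5
(φ ≡ (ψ ≡ ψ)) ≡ (φ ∧ ψ) = 4/5 ≡ 1/5 = 2/5
(((φ ∧ φ) ⊃ ψ) ⊃ ((ψ ⊃ φ) ≡ ψ)) ⊃ ((φ ≡ (ψ ≡ ψ)) ≡ (φ ∧ ψ)) = 4/5 ⊃ 2/5 = 3/5
ψ ∧ ψ = 1/5 ∧ 1/5 = 1/5
(ψ ∧ ψ) ≡ ψ = 1/5 ≡ 1/5 = 1
¬φ = ¬4/5 = 1/5
((ψ ∧ ψ) ≡ ψ) ≡ ¬φ = 1 ≡ 1/5 = 1/5
φ ∧ ψ = 4/5 ∧ 1/5 = 1/5
φ ⊃ (φ ∧ ψ) = 4/5 ⊃ 1/5 = 2/5
(((ψ ∧ ψ) ≡ ψ) ≡ ¬φ) ∧ (φ ⊃ (φ ∧ ψ)) = 1/5 ∧ 2/5 = 1/5
((((φ ∧ φ) ⊃ ψ) ⊃ ((ψ ⊃ φ) ≡ ψ)) ⊃ ((φ ≡ (ψ ≡ ψ)) ≡ (φ ∧ ψ))) ≡ ((((ψ ∧ ψ) ≡ ψ) ≡ ¬φ) ∧ (φ ⊃ (φ ∧ ψ))) = 3/5 ≡ 1/5 = 3/5
(¬(((ψ ≡ φ) ∧ φ) ∧ (¬ψ ∧ φ)) ≡ ¬((φ ∧ φ) ⊃ ψ)) ∧ (((((φ ∧ φ) ⊃ ψ) ⊃ ((ψ ⊃ φ) ≡ ψ)) ⊃ ((φ ≡ (ψ ≡ ψ)) ≡ (φ ∧ ψ))) ≡ ((((ψ ∧ ψ) ≡ ψ) ≡ ¬φ) ∧ (φ ⊃ (φ ∧ ψ)))) = 1 ∧ 3/5 = 3/5

3/5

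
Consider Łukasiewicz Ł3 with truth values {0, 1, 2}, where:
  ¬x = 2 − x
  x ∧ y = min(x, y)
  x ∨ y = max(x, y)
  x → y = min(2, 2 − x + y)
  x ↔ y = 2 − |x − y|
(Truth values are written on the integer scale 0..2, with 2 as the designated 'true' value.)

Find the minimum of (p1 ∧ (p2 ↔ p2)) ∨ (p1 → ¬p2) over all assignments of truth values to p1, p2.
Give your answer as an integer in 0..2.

1

Take p1 = 1, p2 = 2:
p2 ↔ p2 = 2 ↔ 2 = 2
p1 ∧ (p2 ↔ p2) = 1 ∧ 2 = 1
¬p2 = ¬2 = 0
p1 → ¬p2 = 1 → 0 = 1
(p1 ∧ (p2 ↔ p2)) ∨ (p1 → ¬p2) = 1 ∨ 1 = 1
No assignment yields a value below 1, so this is the minimum.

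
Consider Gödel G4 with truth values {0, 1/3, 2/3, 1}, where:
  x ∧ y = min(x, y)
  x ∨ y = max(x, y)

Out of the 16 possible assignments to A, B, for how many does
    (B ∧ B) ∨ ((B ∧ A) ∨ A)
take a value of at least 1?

A = 0, B = 0 ↦ 0  <
A = 0, B = 1/3 ↦ 1/3  <
A = 0, B = 2/3 ↦ 2/3  <
A = 0, B = 1 ↦ 1  ≥
A = 1/3, B = 0 ↦ 1/3  <
A = 1/3, B = 1/3 ↦ 1/3  <
A = 1/3, B = 2/3 ↦ 2/3  <
A = 1/3, B = 1 ↦ 1  ≥
A = 2/3, B = 0 ↦ 2/3  <
A = 2/3, B = 1/3 ↦ 2/3  <
A = 2/3, B = 2/3 ↦ 2/3  <
A = 2/3, B = 1 ↦ 1  ≥
A = 1, B = 0 ↦ 1  ≥
A = 1, B = 1/3 ↦ 1  ≥
A = 1, B = 2/3 ↦ 1  ≥
A = 1, B = 1 ↦ 1  ≥
So 7 of the 16 assignments meet the threshold.

7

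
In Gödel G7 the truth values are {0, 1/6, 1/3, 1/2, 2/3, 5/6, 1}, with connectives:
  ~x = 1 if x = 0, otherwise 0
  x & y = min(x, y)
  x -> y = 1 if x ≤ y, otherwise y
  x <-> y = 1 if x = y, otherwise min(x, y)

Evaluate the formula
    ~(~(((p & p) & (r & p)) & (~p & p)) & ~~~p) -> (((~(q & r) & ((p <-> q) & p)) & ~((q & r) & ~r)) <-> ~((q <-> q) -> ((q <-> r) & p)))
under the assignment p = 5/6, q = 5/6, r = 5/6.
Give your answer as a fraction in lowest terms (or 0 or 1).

p & p = 5/6 & 5/6 = 5/6
r & p = 5/6 & 5/6 = 5/6
(p & p) & (r & p) = 5/6 & 5/6 = 5/6
~p = ~5/6 = 0
~p & p = 0 & 5/6 = 0
((p & p) & (r & p)) & (~p & p) = 5/6 & 0 = 0
~(((p & p) & (r & p)) & (~p & p)) = ~0 = 1
~p = ~5/6 = 0
~~p = ~0 = 1
~~~p = ~1 = 0
~(((p & p) & (r & p)) & (~p & p)) & ~~~p = 1 & 0 = 0
~(~(((p & p) & (r & p)) & (~p & p)) & ~~~p) = ~0 = 1
q & r = 5/6 & 5/6 = 5/6
~(q & r) = ~5/6 = 0
p <-> q = 5/6 <-> 5/6 = 1
(p <-> q) & p = 1 & 5/6 = 5/6
~(q & r) & ((p <-> q) & p) = 0 & 5/6 = 0
q & r = 5/6 & 5/6 = 5/6
~r = ~5/6 = 0
(q & r) & ~r = 5/6 & 0 = 0
~((q & r) & ~r) = ~0 = 1
(~(q & r) & ((p <-> q) & p)) & ~((q & r) & ~r) = 0 & 1 = 0
q <-> q = 5/6 <-> 5/6 = 1
q <-> r = 5/6 <-> 5/6 = 1
(q <-> r) & p = 1 & 5/6 = 5/6
(q <-> q) -> ((q <-> r) & p) = 1 -> 5/6 = 5/6
~((q <-> q) -> ((q <-> r) & p)) = ~5/6 = 0
((~(q & r) & ((p <-> q) & p)) & ~((q & r) & ~r)) <-> ~((q <-> q) -> ((q <-> r) & p)) = 0 <-> 0 = 1
~(~(((p & p) & (r & p)) & (~p & p)) & ~~~p) -> (((~(q & r) & ((p <-> q) & p)) & ~((q & r) & ~r)) <-> ~((q <-> q) -> ((q <-> r) & p))) = 1 -> 1 = 1

1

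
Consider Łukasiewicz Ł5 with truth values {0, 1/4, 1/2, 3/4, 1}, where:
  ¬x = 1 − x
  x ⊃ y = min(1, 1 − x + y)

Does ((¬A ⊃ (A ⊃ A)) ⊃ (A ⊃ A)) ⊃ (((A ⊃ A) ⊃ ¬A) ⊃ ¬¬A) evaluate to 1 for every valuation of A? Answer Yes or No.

No

Counterexample: take A = 0.
¬A = ¬0 = 1
A ⊃ A = 0 ⊃ 0 = 1
¬A ⊃ (A ⊃ A) = 1 ⊃ 1 = 1
A ⊃ A = 0 ⊃ 0 = 1
(¬A ⊃ (A ⊃ A)) ⊃ (A ⊃ A) = 1 ⊃ 1 = 1
A ⊃ A = 0 ⊃ 0 = 1
¬A = ¬0 = 1
(A ⊃ A) ⊃ ¬A = 1 ⊃ 1 = 1
¬¬A = ¬1 = 0
((A ⊃ A) ⊃ ¬A) ⊃ ¬¬A = 1 ⊃ 0 = 0
((¬A ⊃ (A ⊃ A)) ⊃ (A ⊃ A)) ⊃ (((A ⊃ A) ⊃ ¬A) ⊃ ¬¬A) = 1 ⊃ 0 = 0
This gives 0 ≠ 1.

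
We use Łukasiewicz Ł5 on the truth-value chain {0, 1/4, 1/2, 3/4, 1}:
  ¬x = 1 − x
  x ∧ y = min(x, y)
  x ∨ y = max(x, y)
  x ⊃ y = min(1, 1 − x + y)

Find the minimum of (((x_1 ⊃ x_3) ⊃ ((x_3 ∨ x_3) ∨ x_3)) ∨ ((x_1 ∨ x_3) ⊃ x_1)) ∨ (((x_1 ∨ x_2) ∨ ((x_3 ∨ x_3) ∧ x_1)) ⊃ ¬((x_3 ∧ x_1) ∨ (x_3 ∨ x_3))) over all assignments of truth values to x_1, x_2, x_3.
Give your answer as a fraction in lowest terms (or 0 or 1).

Take x_1 = 0, x_2 = 1, x_3 = 1/2:
x_1 ⊃ x_3 = 0 ⊃ 1/2 = 1
x_3 ∨ x_3 = 1/2 ∨ 1/2 = 1/2
(x_3 ∨ x_3) ∨ x_3 = 1/2 ∨ 1/2 = 1/2
(x_1 ⊃ x_3) ⊃ ((x_3 ∨ x_3) ∨ x_3) = 1 ⊃ 1/2 = 1/2
x_1 ∨ x_3 = 0 ∨ 1/2 = 1/2
(x_1 ∨ x_3) ⊃ x_1 = 1/2 ⊃ 0 = 1/2
((x_1 ⊃ x_3) ⊃ ((x_3 ∨ x_3) ∨ x_3)) ∨ ((x_1 ∨ x_3) ⊃ x_1) = 1/2 ∨ 1/2 = 1/2
x_1 ∨ x_2 = 0 ∨ 1 = 1
x_3 ∨ x_3 = 1/2 ∨ 1/2 = 1/2
(x_3 ∨ x_3) ∧ x_1 = 1/2 ∧ 0 = 0
(x_1 ∨ x_2) ∨ ((x_3 ∨ x_3) ∧ x_1) = 1 ∨ 0 = 1
x_3 ∧ x_1 = 1/2 ∧ 0 = 0
x_3 ∨ x_3 = 1/2 ∨ 1/2 = 1/2
(x_3 ∧ x_1) ∨ (x_3 ∨ x_3) = 0 ∨ 1/2 = 1/2
¬((x_3 ∧ x_1) ∨ (x_3 ∨ x_3)) = ¬1/2 = 1/2
((x_1 ∨ x_2) ∨ ((x_3 ∨ x_3) ∧ x_1)) ⊃ ¬((x_3 ∧ x_1) ∨ (x_3 ∨ x_3)) = 1 ⊃ 1/2 = 1/2
(((x_1 ⊃ x_3) ⊃ ((x_3 ∨ x_3) ∨ x_3)) ∨ ((x_1 ∨ x_3) ⊃ x_1)) ∨ (((x_1 ∨ x_2) ∨ ((x_3 ∨ x_3) ∧ x_1)) ⊃ ¬((x_3 ∧ x_1) ∨ (x_3 ∨ x_3))) = 1/2 ∨ 1/2 = 1/2
No assignment yields a value below 1/2, so this is the minimum.

1/2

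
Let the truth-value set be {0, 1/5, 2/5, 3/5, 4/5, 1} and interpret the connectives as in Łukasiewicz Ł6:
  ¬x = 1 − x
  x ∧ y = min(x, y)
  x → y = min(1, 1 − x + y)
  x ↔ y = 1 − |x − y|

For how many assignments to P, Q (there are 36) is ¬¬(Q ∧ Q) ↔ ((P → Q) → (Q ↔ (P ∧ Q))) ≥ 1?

3

value 1: 3 assignments (counts)
value 4/5: 7 assignments
value 3/5: 6 assignments
value 2/5: 7 assignments
value 1/5: 6 assignments
value 0: 7 assignments
So 3 of the 36 assignments meet the threshold.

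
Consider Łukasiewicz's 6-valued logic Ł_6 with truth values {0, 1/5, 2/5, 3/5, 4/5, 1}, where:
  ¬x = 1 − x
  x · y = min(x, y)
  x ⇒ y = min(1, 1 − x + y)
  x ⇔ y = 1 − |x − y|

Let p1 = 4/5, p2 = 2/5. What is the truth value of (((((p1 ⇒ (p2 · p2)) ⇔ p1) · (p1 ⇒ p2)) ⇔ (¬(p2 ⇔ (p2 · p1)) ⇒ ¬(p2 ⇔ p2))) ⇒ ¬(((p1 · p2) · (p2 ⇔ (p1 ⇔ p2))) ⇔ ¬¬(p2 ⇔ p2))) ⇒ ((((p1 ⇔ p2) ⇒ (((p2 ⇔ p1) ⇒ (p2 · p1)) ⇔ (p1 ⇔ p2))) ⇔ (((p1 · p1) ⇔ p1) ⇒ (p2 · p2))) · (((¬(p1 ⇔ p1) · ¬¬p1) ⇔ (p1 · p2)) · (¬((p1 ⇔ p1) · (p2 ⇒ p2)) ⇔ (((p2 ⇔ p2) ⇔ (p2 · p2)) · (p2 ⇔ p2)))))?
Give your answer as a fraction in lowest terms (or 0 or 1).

p2 · p2 = 2/5 · 2/5 = 2/5
p1 ⇒ (p2 · p2) = 4/5 ⇒ 2/5 = 3/5
(p1 ⇒ (p2 · p2)) ⇔ p1 = 3/5 ⇔ 4/5 = 4/5
p1 ⇒ p2 = 4/5 ⇒ 2/5 = 3/5
((p1 ⇒ (p2 · p2)) ⇔ p1) · (p1 ⇒ p2) = 4/5 · 3/5 = 3/5
p2 · p1 = 2/5 · 4/5 = 2/5
p2 ⇔ (p2 · p1) = 2/5 ⇔ 2/5 = 1
¬(p2 ⇔ (p2 · p1)) = ¬1 = 0
p2 ⇔ p2 = 2/5 ⇔ 2/5 = 1
¬(p2 ⇔ p2) = ¬1 = 0
¬(p2 ⇔ (p2 · p1)) ⇒ ¬(p2 ⇔ p2) = 0 ⇒ 0 = 1
(((p1 ⇒ (p2 · p2)) ⇔ p1) · (p1 ⇒ p2)) ⇔ (¬(p2 ⇔ (p2 · p1)) ⇒ ¬(p2 ⇔ p2)) = 3/5 ⇔ 1 = 3/5
p1 · p2 = 4/5 · 2/5 = 2/5
p1 ⇔ p2 = 4/5 ⇔ 2/5 = 3/5
p2 ⇔ (p1 ⇔ p2) = 2/5 ⇔ 3/5 = 4/5
(p1 · p2) · (p2 ⇔ (p1 ⇔ p2)) = 2/5 · 4/5 = 2/5
p2 ⇔ p2 = 2/5 ⇔ 2/5 = 1
¬(p2 ⇔ p2) = ¬1 = 0
¬¬(p2 ⇔ p2) = ¬0 = 1
((p1 · p2) · (p2 ⇔ (p1 ⇔ p2))) ⇔ ¬¬(p2 ⇔ p2) = 2/5 ⇔ 1 = 2/5
¬(((p1 · p2) · (p2 ⇔ (p1 ⇔ p2))) ⇔ ¬¬(p2 ⇔ p2)) = ¬2/5 = 3/5
((((p1 ⇒ (p2 · p2)) ⇔ p1) · (p1 ⇒ p2)) ⇔ (¬(p2 ⇔ (p2 · p1)) ⇒ ¬(p2 ⇔ p2))) ⇒ ¬(((p1 · p2) · (p2 ⇔ (p1 ⇔ p2))) ⇔ ¬¬(p2 ⇔ p2)) = 3/5 ⇒ 3/5 = 1
p1 ⇔ p2 = 4/5 ⇔ 2/5 = 3/5
p2 ⇔ p1 = 2/5 ⇔ 4/5 = 3/5
p2 · p1 = 2/5 · 4/5 = 2/5
(p2 ⇔ p1) ⇒ (p2 · p1) = 3/5 ⇒ 2/5 = 4/5
p1 ⇔ p2 = 4/5 ⇔ 2/5 = 3/5
((p2 ⇔ p1) ⇒ (p2 · p1)) ⇔ (p1 ⇔ p2) = 4/5 ⇔ 3/5 = 4/5
(p1 ⇔ p2) ⇒ (((p2 ⇔ p1) ⇒ (p2 · p1)) ⇔ (p1 ⇔ p2)) = 3/5 ⇒ 4/5 = 1
p1 · p1 = 4/5 · 4/5 = 4/5
(p1 · p1) ⇔ p1 = 4/5 ⇔ 4/5 = 1
p2 · p2 = 2/5 · 2/5 = 2/5
((p1 · p1) ⇔ p1) ⇒ (p2 · p2) = 1 ⇒ 2/5 = 2/5
((p1 ⇔ p2) ⇒ (((p2 ⇔ p1) ⇒ (p2 · p1)) ⇔ (p1 ⇔ p2))) ⇔ (((p1 · p1) ⇔ p1) ⇒ (p2 · p2)) = 1 ⇔ 2/5 = 2/5
p1 ⇔ p1 = 4/5 ⇔ 4/5 = 1
¬(p1 ⇔ p1) = ¬1 = 0
¬p1 = ¬4/5 = 1/5
¬¬p1 = ¬1/5 = 4/5
¬(p1 ⇔ p1) · ¬¬p1 = 0 · 4/5 = 0
p1 · p2 = 4/5 · 2/5 = 2/5
(¬(p1 ⇔ p1) · ¬¬p1) ⇔ (p1 · p2) = 0 ⇔ 2/5 = 3/5
p1 ⇔ p1 = 4/5 ⇔ 4/5 = 1
p2 ⇒ p2 = 2/5 ⇒ 2/5 = 1
(p1 ⇔ p1) · (p2 ⇒ p2) = 1 · 1 = 1
¬((p1 ⇔ p1) · (p2 ⇒ p2)) = ¬1 = 0
p2 ⇔ p2 = 2/5 ⇔ 2/5 = 1
p2 · p2 = 2/5 · 2/5 = 2/5
(p2 ⇔ p2) ⇔ (p2 · p2) = 1 ⇔ 2/5 = 2/5
p2 ⇔ p2 = 2/5 ⇔ 2/5 = 1
((p2 ⇔ p2) ⇔ (p2 · p2)) · (p2 ⇔ p2) = 2/5 · 1 = 2/5
¬((p1 ⇔ p1) · (p2 ⇒ p2)) ⇔ (((p2 ⇔ p2) ⇔ (p2 · p2)) · (p2 ⇔ p2)) = 0 ⇔ 2/5 = 3/5
((¬(p1 ⇔ p1) · ¬¬p1) ⇔ (p1 · p2)) · (¬((p1 ⇔ p1) · (p2 ⇒ p2)) ⇔ (((p2 ⇔ p2) ⇔ (p2 · p2)) · (p2 ⇔ p2))) = 3/5 · 3/5 = 3/5
(((p1 ⇔ p2) ⇒ (((p2 ⇔ p1) ⇒ (p2 · p1)) ⇔ (p1 ⇔ p2))) ⇔ (((p1 · p1) ⇔ p1) ⇒ (p2 · p2))) · (((¬(p1 ⇔ p1) · ¬¬p1) ⇔ (p1 · p2)) · (¬((p1 ⇔ p1) · (p2 ⇒ p2)) ⇔ (((p2 ⇔ p2) ⇔ (p2 · p2)) · (p2 ⇔ p2)))) = 2/5 · 3/5 = 2/5
(((((p1 ⇒ (p2 · p2)) ⇔ p1) · (p1 ⇒ p2)) ⇔ (¬(p2 ⇔ (p2 · p1)) ⇒ ¬(p2 ⇔ p2))) ⇒ ¬(((p1 · p2) · (p2 ⇔ (p1 ⇔ p2))) ⇔ ¬¬(p2 ⇔ p2))) ⇒ ((((p1 ⇔ p2) ⇒ (((p2 ⇔ p1) ⇒ (p2 · p1)) ⇔ (p1 ⇔ p2))) ⇔ (((p1 · p1) ⇔ p1) ⇒ (p2 · p2))) · (((¬(p1 ⇔ p1) · ¬¬p1) ⇔ (p1 · p2)) · (¬((p1 ⇔ p1) · (p2 ⇒ p2)) ⇔ (((p2 ⇔ p2) ⇔ (p2 · p2)) · (p2 ⇔ p2))))) = 1 ⇒ 2/5 = 2/5

2/5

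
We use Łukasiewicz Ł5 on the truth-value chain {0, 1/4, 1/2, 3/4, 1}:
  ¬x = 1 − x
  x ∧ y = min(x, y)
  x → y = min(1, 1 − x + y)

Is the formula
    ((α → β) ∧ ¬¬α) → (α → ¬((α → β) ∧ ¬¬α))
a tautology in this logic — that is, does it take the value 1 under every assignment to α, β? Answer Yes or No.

No

Counterexample: take α = 3/4, β = 1/2.
α → β = 3/4 → 1/2 = 3/4
¬α = ¬3/4 = 1/4
¬¬α = ¬1/4 = 3/4
(α → β) ∧ ¬¬α = 3/4 ∧ 3/4 = 3/4
α → β = 3/4 → 1/2 = 3/4
¬α = ¬3/4 = 1/4
¬¬α = ¬1/4 = 3/4
(α → β) ∧ ¬¬α = 3/4 ∧ 3/4 = 3/4
¬((α → β) ∧ ¬¬α) = ¬3/4 = 1/4
α → ¬((α → β) ∧ ¬¬α) = 3/4 → 1/4 = 1/2
((α → β) ∧ ¬¬α) → (α → ¬((α → β) ∧ ¬¬α)) = 3/4 → 1/2 = 3/4
This gives 3/4 ≠ 1.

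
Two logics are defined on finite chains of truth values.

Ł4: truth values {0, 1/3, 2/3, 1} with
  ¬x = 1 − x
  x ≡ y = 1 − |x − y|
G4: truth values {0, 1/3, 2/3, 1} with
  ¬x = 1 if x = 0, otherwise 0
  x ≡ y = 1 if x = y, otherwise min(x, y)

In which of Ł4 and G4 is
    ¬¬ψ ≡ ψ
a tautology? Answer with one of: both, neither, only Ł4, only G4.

In Ł4: every assignment gives 1 — tautology.
In G4: at ψ = 1/3 the value is 1/3 — not a tautology.

only Ł4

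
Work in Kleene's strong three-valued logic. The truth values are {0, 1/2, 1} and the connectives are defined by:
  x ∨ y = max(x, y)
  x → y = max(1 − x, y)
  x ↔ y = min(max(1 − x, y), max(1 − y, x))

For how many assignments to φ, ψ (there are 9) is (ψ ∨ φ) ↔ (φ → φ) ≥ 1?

φ = 0, ψ = 0 ↦ 0  <
φ = 0, ψ = 1/2 ↦ 1/2  <
φ = 0, ψ = 1 ↦ 1  ≥
φ = 1/2, ψ = 0 ↦ 1/2  <
φ = 1/2, ψ = 1/2 ↦ 1/2  <
φ = 1/2, ψ = 1 ↦ 1/2  <
φ = 1, ψ = 0 ↦ 1  ≥
φ = 1, ψ = 1/2 ↦ 1  ≥
φ = 1, ψ = 1 ↦ 1  ≥
So 4 of the 9 assignments meet the threshold.

4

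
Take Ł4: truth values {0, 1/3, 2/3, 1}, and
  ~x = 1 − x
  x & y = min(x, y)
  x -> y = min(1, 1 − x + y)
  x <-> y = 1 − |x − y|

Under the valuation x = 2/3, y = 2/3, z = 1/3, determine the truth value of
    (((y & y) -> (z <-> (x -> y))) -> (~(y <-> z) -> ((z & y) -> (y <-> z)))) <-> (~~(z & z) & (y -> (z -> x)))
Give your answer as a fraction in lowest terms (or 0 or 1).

y & y = 2/3 & 2/3 = 2/3
x -> y = 2/3 -> 2/3 = 1
z <-> (x -> y) = 1/3 <-> 1 = 1/3
(y & y) -> (z <-> (x -> y)) = 2/3 -> 1/3 = 2/3
y <-> z = 2/3 <-> 1/3 = 2/3
~(y <-> z) = ~2/3 = 1/3
z & y = 1/3 & 2/3 = 1/3
y <-> z = 2/3 <-> 1/3 = 2/3
(z & y) -> (y <-> z) = 1/3 -> 2/3 = 1
~(y <-> z) -> ((z & y) -> (y <-> z)) = 1/3 -> 1 = 1
((y & y) -> (z <-> (x -> y))) -> (~(y <-> z) -> ((z & y) -> (y <-> z))) = 2/3 -> 1 = 1
z & z = 1/3 & 1/3 = 1/3
~(z & z) = ~1/3 = 2/3
~~(z & z) = ~2/3 = 1/3
z -> x = 1/3 -> 2/3 = 1
y -> (z -> x) = 2/3 -> 1 = 1
~~(z & z) & (y -> (z -> x)) = 1/3 & 1 = 1/3
(((y & y) -> (z <-> (x -> y))) -> (~(y <-> z) -> ((z & y) -> (y <-> z)))) <-> (~~(z & z) & (y -> (z -> x))) = 1 <-> 1/3 = 1/3

1/3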